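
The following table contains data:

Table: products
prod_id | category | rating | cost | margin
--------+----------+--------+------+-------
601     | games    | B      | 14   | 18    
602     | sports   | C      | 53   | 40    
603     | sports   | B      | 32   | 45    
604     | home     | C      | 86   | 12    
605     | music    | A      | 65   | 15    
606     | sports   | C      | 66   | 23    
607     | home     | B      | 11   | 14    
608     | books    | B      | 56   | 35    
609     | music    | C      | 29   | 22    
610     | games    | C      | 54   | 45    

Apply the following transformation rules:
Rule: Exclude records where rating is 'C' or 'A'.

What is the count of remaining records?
4

Step 1: Count records to exclude
  - 5 (C) + 1 (A) = 6 records
Step 2: Total records: 10
Step 3: Remaining = 10 - 6 = 4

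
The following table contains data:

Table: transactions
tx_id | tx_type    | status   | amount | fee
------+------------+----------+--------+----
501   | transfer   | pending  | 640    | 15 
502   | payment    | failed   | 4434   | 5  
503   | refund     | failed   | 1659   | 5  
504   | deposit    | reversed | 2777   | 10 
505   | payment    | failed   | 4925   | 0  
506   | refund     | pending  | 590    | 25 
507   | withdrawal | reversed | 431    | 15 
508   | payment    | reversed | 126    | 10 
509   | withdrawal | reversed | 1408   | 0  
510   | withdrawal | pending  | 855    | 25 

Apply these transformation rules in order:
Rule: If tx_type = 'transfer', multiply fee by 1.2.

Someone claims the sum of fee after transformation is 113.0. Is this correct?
Yes, the result is correct.

Step 1: Calculate the correct sum after transformation
Step 2: Apply multiplier 1.2 to records where tx_type = 'transfer'
Step 3: Correct result = 113.0
Step 4: Claimed result = 113.0
Step 5: 113.0 = 113.0 ✓
Conclusion: The claimed result is correct.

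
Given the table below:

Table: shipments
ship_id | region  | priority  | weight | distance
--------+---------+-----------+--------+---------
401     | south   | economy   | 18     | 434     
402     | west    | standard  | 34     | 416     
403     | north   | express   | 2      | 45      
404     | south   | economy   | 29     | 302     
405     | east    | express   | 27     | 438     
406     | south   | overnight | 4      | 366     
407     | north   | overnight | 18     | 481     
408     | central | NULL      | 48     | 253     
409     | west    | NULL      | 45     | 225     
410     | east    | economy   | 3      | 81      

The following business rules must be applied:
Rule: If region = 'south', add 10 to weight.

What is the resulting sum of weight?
258

Step 1: Count records where region = 'south': 3
Step 2: Total bonus added: 3 × 10 = 30
Step 3: Original sum of weight: 228
Step 4: Final sum = 228 + 30 = 258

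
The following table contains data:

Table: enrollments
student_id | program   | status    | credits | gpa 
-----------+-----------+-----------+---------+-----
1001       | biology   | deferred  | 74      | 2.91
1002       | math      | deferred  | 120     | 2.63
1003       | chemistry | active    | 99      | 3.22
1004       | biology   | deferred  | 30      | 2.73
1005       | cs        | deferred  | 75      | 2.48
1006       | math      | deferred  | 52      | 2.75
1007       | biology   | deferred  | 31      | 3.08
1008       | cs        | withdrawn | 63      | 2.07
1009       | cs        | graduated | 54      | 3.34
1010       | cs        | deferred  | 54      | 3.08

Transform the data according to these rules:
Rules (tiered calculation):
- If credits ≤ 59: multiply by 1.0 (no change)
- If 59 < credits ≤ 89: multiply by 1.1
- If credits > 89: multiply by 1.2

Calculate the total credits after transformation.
717.0

Step 1: Tier 1 (credits ≤ 59): 5 records, sum = 221 × 1.0 = 221.0
Step 2: Tier 2 (59 < credits ≤ 89): 3 records, sum = 212 × 1.1 = 233.2
Step 3: Tier 3 (credits > 89): 2 records, sum = 219 × 1.2 = 262.8
Step 4: Final sum = 221.0 + 233.2 + 262.8 = 717.0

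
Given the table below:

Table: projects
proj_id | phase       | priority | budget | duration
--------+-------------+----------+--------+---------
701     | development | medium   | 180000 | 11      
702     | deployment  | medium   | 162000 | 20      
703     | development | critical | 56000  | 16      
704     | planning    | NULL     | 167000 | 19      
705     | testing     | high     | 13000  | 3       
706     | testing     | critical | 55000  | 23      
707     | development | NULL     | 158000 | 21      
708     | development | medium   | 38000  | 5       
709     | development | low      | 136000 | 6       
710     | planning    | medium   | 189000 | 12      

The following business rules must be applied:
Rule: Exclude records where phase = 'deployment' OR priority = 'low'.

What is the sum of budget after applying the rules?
856000

Step 1: Find records where phase = 'deployment' OR priority = 'low'
Step 2: 2 records match, summing to 298000
Step 3: Original sum: 1154000
Step 4: Remaining sum = 1154000 - 298000 = 856000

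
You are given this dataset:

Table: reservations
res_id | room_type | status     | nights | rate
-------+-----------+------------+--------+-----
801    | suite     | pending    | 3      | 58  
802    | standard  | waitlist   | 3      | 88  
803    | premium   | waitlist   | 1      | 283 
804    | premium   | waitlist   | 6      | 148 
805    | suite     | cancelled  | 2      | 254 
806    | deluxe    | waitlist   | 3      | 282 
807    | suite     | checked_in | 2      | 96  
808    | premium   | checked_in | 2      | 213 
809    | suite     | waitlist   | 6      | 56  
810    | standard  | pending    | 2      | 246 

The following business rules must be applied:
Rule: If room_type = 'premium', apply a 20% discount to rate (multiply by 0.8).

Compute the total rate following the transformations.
1595.2

Step 1: Records with room_type = 'premium' have total rate = 644
Step 2: Apply multiplier: 644 × 0.8 = 515.2
Step 3: Other records total: 1080
Step 4: Final sum = 515.2 + 1080 = 1595.2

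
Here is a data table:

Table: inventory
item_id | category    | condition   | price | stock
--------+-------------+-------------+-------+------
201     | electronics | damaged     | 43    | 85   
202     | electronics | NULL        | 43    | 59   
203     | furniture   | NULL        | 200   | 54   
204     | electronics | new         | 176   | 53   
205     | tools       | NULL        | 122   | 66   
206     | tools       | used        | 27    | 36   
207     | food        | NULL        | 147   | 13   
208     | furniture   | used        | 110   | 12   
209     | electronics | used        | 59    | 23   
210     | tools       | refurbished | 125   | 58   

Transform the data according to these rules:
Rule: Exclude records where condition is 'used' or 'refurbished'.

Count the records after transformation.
6

Step 1: Count records to exclude
  - 3 (used) + 1 (refurbished) = 4 records
Step 2: Total records: 10
Step 3: Remaining = 10 - 4 = 6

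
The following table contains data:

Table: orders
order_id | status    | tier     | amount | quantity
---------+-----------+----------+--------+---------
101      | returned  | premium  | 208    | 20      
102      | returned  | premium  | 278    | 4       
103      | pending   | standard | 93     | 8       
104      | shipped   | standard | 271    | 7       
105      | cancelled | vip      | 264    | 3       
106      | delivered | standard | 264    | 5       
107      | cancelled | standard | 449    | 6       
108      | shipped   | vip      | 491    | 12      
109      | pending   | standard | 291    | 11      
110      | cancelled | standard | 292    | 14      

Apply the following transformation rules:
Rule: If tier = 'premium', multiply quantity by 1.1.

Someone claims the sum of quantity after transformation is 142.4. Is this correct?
No, the correct result is 92.4.

Step 1: Calculate the correct sum after transformation
Step 2: Apply multiplier 1.1 to records where tier = 'premium'
Step 3: Correct result = 92.4
Step 4: Claimed result = 142.4
Step 5: 92.4 ≠ 142.4
Conclusion: The claimed result is incorrect. The correct answer is 92.4.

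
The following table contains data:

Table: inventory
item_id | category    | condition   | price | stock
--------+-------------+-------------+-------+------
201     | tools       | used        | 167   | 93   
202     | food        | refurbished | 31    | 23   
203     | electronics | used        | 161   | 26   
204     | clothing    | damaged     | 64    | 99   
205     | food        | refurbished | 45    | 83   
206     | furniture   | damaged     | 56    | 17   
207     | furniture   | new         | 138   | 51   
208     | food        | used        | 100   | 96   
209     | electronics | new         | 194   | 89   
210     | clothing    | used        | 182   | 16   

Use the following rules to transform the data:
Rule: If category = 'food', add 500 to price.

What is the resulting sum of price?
2638

Step 1: Count records where category = 'food': 3
Step 2: Total bonus added: 3 × 500 = 1500
Step 3: Original sum of price: 1138
Step 4: Final sum = 1138 + 1500 = 2638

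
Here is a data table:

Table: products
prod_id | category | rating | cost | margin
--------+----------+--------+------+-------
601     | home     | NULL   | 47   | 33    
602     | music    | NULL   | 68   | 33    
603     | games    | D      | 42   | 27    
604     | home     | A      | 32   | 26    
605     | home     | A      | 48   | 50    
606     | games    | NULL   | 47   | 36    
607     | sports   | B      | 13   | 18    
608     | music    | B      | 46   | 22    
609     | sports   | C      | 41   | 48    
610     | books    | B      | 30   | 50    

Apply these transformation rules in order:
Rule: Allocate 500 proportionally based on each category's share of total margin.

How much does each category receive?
books: 72.89, games: 91.84, home: 158.89, music: 80.17, sports: 96.21

Step 1: Calculate total margin = 343
Step 2: Calculate each category's proportion:
  books: 50/343 = 14.58% → 72.89
  games: 63/343 = 18.37% → 91.84
  home: 109/343 = 31.78% → 158.89
  music: 55/343 = 16.03% → 80.17
  sports: 66/343 = 19.24% → 96.21
Step 3: Verify: sum of allocations ≈ 500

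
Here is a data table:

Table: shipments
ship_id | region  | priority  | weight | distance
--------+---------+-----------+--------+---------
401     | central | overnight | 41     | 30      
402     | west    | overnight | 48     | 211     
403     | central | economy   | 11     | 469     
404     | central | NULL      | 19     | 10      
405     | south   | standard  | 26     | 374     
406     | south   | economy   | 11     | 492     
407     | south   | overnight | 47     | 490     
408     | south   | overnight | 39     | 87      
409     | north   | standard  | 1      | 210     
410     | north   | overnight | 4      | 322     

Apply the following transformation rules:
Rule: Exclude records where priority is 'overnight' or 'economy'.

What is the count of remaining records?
3

Step 1: Count records to exclude
  - 5 (overnight) + 2 (economy) = 7 records
Step 2: Total records: 10
Step 3: Remaining = 10 - 7 = 3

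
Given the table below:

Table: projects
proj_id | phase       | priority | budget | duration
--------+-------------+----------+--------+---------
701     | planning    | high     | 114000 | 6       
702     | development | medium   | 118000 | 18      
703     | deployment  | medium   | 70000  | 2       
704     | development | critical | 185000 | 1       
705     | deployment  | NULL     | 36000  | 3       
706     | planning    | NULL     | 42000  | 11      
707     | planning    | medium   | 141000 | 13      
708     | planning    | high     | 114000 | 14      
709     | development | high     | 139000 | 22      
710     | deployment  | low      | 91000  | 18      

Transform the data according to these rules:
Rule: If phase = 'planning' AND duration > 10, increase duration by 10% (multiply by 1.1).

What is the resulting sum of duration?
111.8

Step 1: Find records where phase = 'planning' AND duration > 10
Step 2: 3 records match, summing to 38
Step 3: After multiplier: 38 × 1.1 = 41.8
Step 4: Unaffected records sum: 70
Step 5: Final sum = 41.8 + 70 = 111.8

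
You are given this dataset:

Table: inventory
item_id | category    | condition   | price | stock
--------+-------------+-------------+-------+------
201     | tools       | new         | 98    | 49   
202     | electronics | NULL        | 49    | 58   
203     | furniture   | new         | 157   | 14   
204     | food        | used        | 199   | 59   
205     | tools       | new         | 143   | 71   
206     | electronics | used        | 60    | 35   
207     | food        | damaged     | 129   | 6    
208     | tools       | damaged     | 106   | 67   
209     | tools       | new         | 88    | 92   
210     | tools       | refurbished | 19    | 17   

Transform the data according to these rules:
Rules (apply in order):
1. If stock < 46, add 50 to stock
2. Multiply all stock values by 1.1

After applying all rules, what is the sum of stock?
734.8

Step 1: Apply Rule 1 - Add 50 to records with stock < 46
  - 4 records affected: 72 + (4 × 50) = 272
  - Unaffected records: 396
  - Sum after Rule 1: 668
Step 2: Apply Rule 2 - Multiply all by 1.1
  - 668 × 1.1 = 734.8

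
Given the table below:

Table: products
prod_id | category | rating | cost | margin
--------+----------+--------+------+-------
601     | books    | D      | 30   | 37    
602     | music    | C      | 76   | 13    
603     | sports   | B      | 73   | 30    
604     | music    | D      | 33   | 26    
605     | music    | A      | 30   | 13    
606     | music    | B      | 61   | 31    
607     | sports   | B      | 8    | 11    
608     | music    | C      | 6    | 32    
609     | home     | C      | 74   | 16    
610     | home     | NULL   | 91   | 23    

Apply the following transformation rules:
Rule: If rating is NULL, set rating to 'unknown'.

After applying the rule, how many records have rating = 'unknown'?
1

Step 1: Count records where rating IS NULL
Step 2: Found 1 records with NULL rating
Step 3: These records will have rating set to 'unknown'
Step 4: Records already having rating = 'unknown': 0
Step 5: Answer: 1 + 0 = 1 records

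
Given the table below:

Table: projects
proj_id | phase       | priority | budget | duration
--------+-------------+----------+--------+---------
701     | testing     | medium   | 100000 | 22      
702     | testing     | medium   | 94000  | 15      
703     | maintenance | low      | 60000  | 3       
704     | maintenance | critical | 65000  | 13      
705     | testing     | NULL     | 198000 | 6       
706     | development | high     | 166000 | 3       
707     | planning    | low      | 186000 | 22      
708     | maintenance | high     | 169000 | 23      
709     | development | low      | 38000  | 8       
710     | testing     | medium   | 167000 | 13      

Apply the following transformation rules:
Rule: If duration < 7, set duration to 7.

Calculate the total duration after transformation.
137

Step 1: 3 records have duration < 7
Step 2: These records originally summed to 12
Step 3: After setting to minimum: 3 × 7 = 21
Step 4: Unaffected records sum: 116
Step 5: Final sum = 21 + 116 = 137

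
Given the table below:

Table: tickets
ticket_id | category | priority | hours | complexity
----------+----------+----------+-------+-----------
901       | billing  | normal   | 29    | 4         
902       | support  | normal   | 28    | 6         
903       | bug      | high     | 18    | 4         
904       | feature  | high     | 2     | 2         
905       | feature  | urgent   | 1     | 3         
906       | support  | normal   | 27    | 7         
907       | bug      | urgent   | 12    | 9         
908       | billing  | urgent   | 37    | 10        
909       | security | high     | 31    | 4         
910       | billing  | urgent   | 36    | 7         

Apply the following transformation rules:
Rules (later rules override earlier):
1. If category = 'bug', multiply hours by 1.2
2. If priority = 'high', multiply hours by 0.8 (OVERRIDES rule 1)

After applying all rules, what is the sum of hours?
213.2

Step 1: Rule 2 takes priority for records with priority = 'high'
  - 3 records: 51 × 0.8 = 40.8
Step 2: Rule 1 applies to remaining records with category = 'bug'
  - 1 records: 12 × 1.2 = 14.4
Step 3: Other records unchanged: 158
Step 4: Final sum = 40.8 + 14.4 + 158 = 213.2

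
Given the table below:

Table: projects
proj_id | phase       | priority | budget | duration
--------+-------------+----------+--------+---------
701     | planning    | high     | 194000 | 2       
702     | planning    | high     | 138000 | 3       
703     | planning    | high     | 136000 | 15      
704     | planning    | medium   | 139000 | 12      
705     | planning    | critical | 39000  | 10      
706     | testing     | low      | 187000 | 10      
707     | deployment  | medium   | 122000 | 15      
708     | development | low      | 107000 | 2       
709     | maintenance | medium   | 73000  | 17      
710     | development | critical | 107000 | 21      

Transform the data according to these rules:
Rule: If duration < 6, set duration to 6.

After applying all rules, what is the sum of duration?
118

Step 1: 3 records have duration < 6
Step 2: These records originally summed to 7
Step 3: After setting to minimum: 3 × 6 = 18
Step 4: Unaffected records sum: 100
Step 5: Final sum = 18 + 100 = 118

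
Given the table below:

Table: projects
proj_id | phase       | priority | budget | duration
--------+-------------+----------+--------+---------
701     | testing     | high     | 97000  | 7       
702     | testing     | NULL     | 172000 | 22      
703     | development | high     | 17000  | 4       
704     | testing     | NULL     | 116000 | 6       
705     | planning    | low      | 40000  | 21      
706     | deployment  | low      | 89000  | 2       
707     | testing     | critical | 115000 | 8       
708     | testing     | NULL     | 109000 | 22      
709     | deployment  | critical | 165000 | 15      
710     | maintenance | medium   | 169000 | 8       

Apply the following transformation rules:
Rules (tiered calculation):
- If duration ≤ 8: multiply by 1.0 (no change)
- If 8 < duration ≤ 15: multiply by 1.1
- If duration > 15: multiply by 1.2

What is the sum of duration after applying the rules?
129.5

Step 1: Tier 1 (duration ≤ 8): 6 records, sum = 35 × 1.0 = 35.0
Step 2: Tier 2 (8 < duration ≤ 15): 1 records, sum = 15 × 1.1 = 16.5
Step 3: Tier 3 (duration > 15): 3 records, sum = 65 × 1.2 = 78.0
Step 4: Final sum = 35.0 + 16.5 + 78.0 = 129.5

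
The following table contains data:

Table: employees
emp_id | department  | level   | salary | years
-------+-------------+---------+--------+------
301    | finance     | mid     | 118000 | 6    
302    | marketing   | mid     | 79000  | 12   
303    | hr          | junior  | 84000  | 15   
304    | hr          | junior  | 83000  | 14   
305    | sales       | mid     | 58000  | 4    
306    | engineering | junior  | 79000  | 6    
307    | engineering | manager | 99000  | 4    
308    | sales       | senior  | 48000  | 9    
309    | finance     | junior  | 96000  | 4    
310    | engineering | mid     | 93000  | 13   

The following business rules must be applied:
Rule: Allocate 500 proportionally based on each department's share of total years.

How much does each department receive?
engineering: 132.18, finance: 57.47, hr: 166.67, marketing: 68.97, sales: 74.71

Step 1: Calculate total years = 87
Step 2: Calculate each department's proportion:
  engineering: 23/87 = 26.44% → 132.18
  finance: 10/87 = 11.49% → 57.47
  hr: 29/87 = 33.33% → 166.67
  marketing: 12/87 = 13.79% → 68.97
  sales: 13/87 = 14.94% → 74.71
Step 3: Verify: sum of allocations ≈ 500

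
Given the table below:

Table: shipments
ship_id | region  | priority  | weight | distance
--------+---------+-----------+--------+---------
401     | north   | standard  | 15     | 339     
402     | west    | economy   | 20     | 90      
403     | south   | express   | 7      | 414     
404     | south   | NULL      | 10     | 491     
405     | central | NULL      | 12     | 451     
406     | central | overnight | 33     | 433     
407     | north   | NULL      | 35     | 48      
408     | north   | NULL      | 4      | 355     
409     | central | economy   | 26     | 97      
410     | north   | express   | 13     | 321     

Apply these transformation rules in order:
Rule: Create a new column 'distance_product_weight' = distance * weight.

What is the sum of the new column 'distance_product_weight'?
44189

Step 1: For each record, compute distance * weight
Example calculations:
  339 * 15 = 5085
  90 * 20 = 1800
  414 * 7 = 2898
  ...
Step 2: Sum all derived values
Step 3: Total = 44189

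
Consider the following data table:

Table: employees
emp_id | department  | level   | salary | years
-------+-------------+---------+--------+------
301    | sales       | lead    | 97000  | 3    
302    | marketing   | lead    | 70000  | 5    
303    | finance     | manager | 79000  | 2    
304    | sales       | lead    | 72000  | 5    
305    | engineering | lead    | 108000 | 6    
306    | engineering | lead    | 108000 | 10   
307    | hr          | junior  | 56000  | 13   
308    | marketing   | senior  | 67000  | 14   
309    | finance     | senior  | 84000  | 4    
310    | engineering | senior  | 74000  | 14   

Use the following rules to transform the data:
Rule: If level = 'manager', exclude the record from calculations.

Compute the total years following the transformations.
74

Step 1: Identify records where level = 'manager'
Step 2: The excluded records sum to 2
Step 3: Original total years = 76
Step 4: Remaining total = 76 - 2 = 74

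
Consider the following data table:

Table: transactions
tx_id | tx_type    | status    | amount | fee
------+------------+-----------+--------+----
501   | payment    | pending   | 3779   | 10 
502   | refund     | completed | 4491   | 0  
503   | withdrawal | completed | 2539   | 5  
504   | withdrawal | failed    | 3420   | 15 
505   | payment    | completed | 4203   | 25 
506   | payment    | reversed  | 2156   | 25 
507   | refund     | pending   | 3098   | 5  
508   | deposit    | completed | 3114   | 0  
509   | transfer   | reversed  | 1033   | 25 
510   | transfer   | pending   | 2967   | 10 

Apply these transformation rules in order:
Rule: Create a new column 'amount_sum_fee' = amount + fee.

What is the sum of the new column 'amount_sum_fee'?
30920

Step 1: For each record, compute amount + fee
Example calculations:
  3779 + 10 = 3789
  4491 + 0 = 4491
  2539 + 5 = 2544
  ...
Step 2: Sum all derived values
Step 3: Total = 30920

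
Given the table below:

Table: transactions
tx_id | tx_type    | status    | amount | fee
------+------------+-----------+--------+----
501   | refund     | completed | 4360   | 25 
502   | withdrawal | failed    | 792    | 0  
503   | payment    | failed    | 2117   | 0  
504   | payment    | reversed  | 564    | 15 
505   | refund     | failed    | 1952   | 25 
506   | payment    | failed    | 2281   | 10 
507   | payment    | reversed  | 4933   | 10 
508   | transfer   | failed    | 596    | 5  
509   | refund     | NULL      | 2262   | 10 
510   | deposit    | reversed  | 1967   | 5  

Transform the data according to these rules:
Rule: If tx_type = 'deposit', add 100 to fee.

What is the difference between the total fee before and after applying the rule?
100

Step 1: Original sum of fee = 105
Step 2: 1 records have tx_type = 'deposit'
Step 3: Each affected record changes by 100
Step 4: Total change = 1 × 100 = 100
Step 5: New sum = 105 + 100 = 205
Step 6: Difference = |205 - 105| = 100
        (Sum increased by 100)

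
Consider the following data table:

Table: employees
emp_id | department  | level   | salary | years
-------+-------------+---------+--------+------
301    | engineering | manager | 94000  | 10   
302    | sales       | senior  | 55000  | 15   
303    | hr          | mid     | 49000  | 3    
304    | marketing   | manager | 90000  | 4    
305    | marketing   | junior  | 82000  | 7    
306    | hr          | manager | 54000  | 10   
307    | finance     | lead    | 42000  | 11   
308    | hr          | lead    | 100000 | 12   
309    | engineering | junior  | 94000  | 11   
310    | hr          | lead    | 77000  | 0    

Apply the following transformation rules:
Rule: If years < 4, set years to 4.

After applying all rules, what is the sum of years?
88

Step 1: 2 records have years < 4
Step 2: These records originally summed to 3
Step 3: After setting to minimum: 2 × 4 = 8
Step 4: Unaffected records sum: 80
Step 5: Final sum = 8 + 80 = 88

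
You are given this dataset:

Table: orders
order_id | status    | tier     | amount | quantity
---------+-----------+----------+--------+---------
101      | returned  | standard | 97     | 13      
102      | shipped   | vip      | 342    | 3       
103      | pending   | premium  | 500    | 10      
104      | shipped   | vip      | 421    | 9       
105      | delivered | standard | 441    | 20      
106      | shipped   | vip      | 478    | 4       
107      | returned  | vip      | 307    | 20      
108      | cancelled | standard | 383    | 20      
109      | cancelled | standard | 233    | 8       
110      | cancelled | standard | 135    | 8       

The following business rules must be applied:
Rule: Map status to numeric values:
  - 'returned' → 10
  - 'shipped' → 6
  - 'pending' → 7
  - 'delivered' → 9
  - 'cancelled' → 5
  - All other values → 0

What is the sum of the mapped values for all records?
69

Step 1: Apply mapping to each record
Step 2: Count by status:
  'returned': 2 records × 10 = 20
  'shipped': 3 records × 6 = 18
  'pending': 1 records × 7 = 7
  'delivered': 1 records × 9 = 9
  'cancelled': 3 records × 5 = 15
Step 3: Sum all mapped values = 69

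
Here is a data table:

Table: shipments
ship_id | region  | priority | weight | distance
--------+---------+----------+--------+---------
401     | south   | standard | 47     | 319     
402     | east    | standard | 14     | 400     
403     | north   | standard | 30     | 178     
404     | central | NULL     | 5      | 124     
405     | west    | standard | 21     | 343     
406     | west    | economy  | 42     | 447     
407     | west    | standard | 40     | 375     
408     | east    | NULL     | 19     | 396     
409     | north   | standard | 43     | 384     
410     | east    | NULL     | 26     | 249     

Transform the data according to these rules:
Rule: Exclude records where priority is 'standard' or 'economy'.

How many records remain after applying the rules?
3

Step 1: Count records to exclude
  - 6 (standard) + 1 (economy) = 7 records
Step 2: Total records: 10
Step 3: Remaining = 10 - 7 = 3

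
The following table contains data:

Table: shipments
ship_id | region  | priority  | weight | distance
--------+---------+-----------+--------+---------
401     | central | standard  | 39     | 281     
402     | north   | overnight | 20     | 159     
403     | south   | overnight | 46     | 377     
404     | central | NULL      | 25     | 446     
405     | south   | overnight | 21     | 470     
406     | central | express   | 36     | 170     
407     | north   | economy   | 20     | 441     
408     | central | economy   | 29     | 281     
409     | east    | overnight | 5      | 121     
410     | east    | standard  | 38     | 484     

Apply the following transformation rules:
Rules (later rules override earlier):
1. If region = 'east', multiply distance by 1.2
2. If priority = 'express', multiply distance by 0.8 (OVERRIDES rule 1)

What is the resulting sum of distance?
3317.0

Step 1: Rule 2 takes priority for records with priority = 'express'
  - 1 records: 170 × 0.8 = 136.0
Step 2: Rule 1 applies to remaining records with region = 'east'
  - 2 records: 605 × 1.2 = 726.0
Step 3: Other records unchanged: 2455
Step 4: Final sum = 136.0 + 726.0 + 2455 = 3317.0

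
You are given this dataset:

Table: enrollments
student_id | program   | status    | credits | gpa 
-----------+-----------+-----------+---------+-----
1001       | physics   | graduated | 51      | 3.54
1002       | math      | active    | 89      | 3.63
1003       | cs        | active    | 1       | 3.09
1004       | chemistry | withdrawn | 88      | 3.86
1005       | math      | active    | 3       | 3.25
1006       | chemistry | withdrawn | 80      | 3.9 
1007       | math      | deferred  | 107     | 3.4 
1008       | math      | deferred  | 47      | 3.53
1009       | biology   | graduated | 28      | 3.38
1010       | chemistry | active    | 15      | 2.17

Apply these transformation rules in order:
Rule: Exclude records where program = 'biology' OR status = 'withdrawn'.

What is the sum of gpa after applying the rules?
22.61

Step 1: Find records where program = 'biology' OR status = 'withdrawn'
Step 2: 3 records match, summing to 11.14
Step 3: Original sum: 33.75
Step 4: Remaining sum = 33.75 - 11.14 = 22.61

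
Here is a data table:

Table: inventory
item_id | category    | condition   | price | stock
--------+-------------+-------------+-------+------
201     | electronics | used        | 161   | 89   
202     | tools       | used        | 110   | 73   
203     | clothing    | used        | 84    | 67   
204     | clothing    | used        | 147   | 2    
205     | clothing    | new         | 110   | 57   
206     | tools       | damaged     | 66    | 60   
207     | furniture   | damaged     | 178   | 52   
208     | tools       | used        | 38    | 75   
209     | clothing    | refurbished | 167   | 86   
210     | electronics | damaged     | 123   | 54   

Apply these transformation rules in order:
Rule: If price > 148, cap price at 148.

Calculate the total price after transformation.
1122

Step 1: 3 records have price > 148
Step 2: These records originally summed to 506
Step 3: After capping: 3 × 148 = 444
Step 4: Unaffected records sum: 678
Step 5: Final sum = 444 + 678 = 1122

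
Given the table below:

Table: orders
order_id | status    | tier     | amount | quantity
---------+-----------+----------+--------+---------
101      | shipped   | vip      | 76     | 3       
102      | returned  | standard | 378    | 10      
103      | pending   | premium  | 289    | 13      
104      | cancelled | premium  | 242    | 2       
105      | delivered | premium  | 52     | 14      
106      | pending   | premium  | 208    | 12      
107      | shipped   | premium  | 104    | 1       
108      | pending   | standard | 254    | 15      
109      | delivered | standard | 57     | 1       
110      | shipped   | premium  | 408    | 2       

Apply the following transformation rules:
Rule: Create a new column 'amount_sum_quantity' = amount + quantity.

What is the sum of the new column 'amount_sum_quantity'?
2141

Step 1: For each record, compute amount + quantity
Example calculations:
  76 + 3 = 79
  378 + 10 = 388
  289 + 13 = 302
  ...
Step 2: Sum all derived values
Step 3: Total = 2141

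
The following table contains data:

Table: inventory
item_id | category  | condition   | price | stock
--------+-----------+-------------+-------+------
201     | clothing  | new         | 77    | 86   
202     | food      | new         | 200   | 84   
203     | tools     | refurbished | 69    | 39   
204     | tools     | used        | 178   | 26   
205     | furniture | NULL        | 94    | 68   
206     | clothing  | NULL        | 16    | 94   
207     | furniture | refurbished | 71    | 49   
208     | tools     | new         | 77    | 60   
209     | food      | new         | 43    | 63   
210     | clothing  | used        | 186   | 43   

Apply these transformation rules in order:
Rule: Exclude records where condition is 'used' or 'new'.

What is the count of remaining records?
4

Step 1: Count records to exclude
  - 2 (used) + 4 (new) = 6 records
Step 2: Total records: 10
Step 3: Remaining = 10 - 6 = 4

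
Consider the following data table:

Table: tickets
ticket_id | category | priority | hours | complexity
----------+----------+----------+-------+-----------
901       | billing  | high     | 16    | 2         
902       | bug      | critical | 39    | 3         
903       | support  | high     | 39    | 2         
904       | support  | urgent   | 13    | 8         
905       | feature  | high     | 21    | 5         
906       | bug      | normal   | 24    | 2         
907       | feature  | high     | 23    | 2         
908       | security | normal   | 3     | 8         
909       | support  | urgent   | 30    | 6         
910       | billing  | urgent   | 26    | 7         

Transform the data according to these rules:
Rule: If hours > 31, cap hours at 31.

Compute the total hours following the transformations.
218

Step 1: 2 records have hours > 31
Step 2: These records originally summed to 78
Step 3: After capping: 2 × 31 = 62
Step 4: Unaffected records sum: 156
Step 5: Final sum = 62 + 156 = 218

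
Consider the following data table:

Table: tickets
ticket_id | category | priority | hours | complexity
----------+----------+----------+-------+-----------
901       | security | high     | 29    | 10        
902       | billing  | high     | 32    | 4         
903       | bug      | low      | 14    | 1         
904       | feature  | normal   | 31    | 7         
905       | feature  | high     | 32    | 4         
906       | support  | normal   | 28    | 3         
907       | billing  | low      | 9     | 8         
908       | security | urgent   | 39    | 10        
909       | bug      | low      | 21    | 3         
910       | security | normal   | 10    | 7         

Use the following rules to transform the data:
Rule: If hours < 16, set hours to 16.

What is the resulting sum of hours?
260

Step 1: 3 records have hours < 16
Step 2: These records originally summed to 33
Step 3: After setting to minimum: 3 × 16 = 48
Step 4: Unaffected records sum: 212
Step 5: Final sum = 48 + 212 = 260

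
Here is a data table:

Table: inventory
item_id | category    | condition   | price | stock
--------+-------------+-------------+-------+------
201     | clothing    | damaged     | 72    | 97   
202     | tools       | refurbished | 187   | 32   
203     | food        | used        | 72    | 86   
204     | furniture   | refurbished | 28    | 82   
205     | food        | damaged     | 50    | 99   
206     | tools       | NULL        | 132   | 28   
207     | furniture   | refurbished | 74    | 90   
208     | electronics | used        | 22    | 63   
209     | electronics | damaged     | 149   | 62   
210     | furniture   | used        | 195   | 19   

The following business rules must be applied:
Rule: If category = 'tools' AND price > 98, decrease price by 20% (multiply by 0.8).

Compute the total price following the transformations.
917.2

Step 1: Find records where category = 'tools' AND price > 98
Step 2: 2 records match, summing to 319
Step 3: After multiplier: 319 × 0.8 = 255.2
Step 4: Unaffected records sum: 662
Step 5: Final sum = 255.2 + 662 = 917.2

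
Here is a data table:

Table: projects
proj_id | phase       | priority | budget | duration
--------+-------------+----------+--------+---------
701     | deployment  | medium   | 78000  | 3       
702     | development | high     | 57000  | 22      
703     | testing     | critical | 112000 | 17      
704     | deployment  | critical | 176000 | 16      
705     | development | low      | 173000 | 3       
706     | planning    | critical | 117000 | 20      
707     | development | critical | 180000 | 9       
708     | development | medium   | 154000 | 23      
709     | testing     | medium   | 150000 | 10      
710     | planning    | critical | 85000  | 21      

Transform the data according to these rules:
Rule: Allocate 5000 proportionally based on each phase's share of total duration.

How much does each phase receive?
deployment: 659.72, development: 1979.17, planning: 1423.61, testing: 937.5

Step 1: Calculate total duration = 144
Step 2: Calculate each phase's proportion:
  deployment: 19/144 = 13.19% → 659.72
  development: 57/144 = 39.58% → 1979.17
  planning: 41/144 = 28.47% → 1423.61
  testing: 27/144 = 18.75% → 937.5
Step 3: Verify: sum of allocations ≈ 5000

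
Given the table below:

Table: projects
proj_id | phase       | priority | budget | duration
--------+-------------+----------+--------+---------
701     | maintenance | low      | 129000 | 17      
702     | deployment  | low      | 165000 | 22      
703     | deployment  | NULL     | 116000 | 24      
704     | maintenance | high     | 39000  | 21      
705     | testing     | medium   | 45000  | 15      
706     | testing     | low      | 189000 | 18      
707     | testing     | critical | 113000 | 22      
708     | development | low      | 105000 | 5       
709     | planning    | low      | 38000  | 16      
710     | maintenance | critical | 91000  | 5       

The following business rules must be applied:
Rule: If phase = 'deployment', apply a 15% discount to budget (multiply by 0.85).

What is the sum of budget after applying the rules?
987850.0

Step 1: Records with phase = 'deployment' have total budget = 281000
Step 2: Apply multiplier: 281000 × 0.85 = 238850.0
Step 3: Other records total: 749000
Step 4: Final sum = 238850.0 + 749000 = 987850.0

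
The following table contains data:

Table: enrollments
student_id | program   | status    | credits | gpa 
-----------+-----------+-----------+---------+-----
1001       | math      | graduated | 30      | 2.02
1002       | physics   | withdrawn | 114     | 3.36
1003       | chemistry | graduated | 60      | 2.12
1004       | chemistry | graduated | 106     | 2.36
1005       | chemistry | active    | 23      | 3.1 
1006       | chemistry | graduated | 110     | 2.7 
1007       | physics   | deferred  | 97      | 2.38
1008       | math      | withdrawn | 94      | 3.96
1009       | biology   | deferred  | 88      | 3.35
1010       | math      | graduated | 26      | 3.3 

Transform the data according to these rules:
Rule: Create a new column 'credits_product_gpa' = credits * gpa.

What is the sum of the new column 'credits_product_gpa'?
2173.0

Step 1: For each record, compute credits * gpa
Example calculations:
  30 * 2.02 = 60.6
  114 * 3.36 = 383.04
  60 * 2.12 = 127.2
  ...
Step 2: Sum all derived values
Step 3: Total = 2173.0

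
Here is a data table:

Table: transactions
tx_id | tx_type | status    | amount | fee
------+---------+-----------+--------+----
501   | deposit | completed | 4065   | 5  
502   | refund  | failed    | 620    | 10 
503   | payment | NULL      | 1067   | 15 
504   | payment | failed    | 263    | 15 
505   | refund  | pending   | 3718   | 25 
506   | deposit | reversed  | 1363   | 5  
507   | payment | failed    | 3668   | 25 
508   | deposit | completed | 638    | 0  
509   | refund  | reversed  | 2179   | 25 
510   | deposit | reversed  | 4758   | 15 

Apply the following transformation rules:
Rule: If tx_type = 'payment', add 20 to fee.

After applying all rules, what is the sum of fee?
200

Step 1: Count records where tx_type = 'payment': 3
Step 2: Total bonus added: 3 × 20 = 60
Step 3: Original sum of fee: 140
Step 4: Final sum = 140 + 60 = 200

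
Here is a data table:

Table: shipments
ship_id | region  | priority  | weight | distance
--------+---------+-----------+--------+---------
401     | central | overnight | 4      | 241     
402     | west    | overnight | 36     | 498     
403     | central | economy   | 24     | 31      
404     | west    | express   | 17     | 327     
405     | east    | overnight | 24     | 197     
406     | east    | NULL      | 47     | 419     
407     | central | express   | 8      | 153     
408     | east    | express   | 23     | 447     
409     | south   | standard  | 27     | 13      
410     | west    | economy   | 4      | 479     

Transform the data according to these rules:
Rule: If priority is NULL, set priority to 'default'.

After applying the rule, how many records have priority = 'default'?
1

Step 1: Count records where priority IS NULL
Step 2: Found 1 records with NULL priority
Step 3: These records will have priority set to 'default'
Step 4: Records already having priority = 'default': 0
Step 5: Answer: 1 + 0 = 1 records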